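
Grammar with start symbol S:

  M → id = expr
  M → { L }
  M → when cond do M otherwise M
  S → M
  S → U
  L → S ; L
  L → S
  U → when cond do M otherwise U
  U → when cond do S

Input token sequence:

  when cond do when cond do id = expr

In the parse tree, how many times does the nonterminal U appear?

2

[S [U when cond do [S [U when cond do [S [M id = expr]]]]]]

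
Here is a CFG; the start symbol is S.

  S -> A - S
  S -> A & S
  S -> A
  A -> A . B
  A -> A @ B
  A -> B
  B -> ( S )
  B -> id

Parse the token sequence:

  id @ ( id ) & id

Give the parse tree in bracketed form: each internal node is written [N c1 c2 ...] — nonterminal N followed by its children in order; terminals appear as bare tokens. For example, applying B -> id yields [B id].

S
A & S
A @ B & S
B @ B & S
id @ B & S
id @ ( S ) & S
id @ ( A ) & S
id @ ( B ) & S
id @ ( id ) & S
id @ ( id ) & A
id @ ( id ) & B
id @ ( id ) & id

[S [A [A [B id]] @ [B ( [S [A [B id]]] )]] & [S [A [B id]]]]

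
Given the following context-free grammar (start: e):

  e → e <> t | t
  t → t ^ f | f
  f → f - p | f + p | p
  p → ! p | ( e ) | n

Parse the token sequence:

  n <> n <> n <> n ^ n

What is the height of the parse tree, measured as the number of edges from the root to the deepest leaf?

[e [e [e [e [t [f [p n]]]] <> [t [f [p n]]]] <> [t [f [p n]]]] <> [t [t [f [p n]]] ^ [f [p n]]]]

7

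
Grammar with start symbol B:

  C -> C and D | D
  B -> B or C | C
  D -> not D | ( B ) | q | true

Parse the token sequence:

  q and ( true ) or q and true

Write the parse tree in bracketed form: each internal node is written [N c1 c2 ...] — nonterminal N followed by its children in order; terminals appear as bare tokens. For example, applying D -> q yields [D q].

[B [B [C [C [D q]] and [D ( [B [C [D true]]] )]]] or [C [C [D q]] and [D true]]]

B
B or C
C or C
C and D or C
D and D or C
q and D or C
q and ( B ) or C
q and ( C ) or C
q and ( D ) or C
q and ( true ) or C
q and ( true ) or C and D
q and ( true ) or D and D
q and ( true ) or q and D
q and ( true ) or q and true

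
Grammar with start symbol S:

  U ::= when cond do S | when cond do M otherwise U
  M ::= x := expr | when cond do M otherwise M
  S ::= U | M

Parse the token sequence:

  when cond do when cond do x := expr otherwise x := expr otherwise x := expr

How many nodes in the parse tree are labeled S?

[S [M when cond do [M when cond do [M x := expr] otherwise [M x := expr]] otherwise [M x := expr]]]

1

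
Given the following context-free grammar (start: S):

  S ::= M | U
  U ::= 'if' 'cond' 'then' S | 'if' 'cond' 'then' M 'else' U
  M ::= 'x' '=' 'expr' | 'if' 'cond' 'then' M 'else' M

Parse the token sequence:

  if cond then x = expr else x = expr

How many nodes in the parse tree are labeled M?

3

[S [M if cond then [M x = expr] else [M x = expr]]]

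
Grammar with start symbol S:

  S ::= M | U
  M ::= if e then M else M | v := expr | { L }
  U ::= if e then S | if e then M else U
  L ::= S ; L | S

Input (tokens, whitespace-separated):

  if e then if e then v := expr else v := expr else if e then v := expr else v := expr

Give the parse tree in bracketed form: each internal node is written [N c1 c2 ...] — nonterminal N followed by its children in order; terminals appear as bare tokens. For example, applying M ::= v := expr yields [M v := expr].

[S [M if e then [M if e then [M v := expr] else [M v := expr]] else [M if e then [M v := expr] else [M v := expr]]]]

S
M
if e then M else M
if e then if e then M else M else M
if e then if e then v := expr else M else M
if e then if e then v := expr else v := expr else M
if e then if e then v := expr else v := expr else if e then M else M
if e then if e then v := expr else v := expr else if e then v := expr else M
if e then if e then v := expr else v := expr else if e then v := expr else v := expr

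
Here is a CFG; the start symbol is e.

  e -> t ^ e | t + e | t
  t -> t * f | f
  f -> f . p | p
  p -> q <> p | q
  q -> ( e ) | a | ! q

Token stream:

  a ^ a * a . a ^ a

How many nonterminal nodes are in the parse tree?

[e [t [f [p [q a]]]] ^ [e [t [t [f [p [q a]]]] * [f [f [p [q a]]] . [p [q a]]]] ^ [e [t [f [p [q a]]]]]]]

22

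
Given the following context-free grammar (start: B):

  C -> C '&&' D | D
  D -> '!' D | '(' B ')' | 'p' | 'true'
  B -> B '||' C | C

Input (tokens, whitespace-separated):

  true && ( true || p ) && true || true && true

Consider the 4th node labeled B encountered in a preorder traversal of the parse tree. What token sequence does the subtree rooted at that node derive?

[B [B [C [C [C [D true]] && [D ( [B [B [C [D true]]] || [C [D p]]] )]] && [D true]]] || [C [C [D true]] && [D true]]]

true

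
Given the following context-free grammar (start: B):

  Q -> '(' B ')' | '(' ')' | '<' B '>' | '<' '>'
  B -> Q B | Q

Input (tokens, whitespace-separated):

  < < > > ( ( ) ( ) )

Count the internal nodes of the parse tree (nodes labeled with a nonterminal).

[B [Q < [B [Q < >]] >] [B [Q ( [B [Q ( )] [B [Q ( )]]] )]]]

10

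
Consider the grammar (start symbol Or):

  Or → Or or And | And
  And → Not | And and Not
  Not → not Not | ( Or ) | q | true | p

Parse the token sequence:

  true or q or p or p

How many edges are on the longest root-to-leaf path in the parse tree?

6

[Or [Or [Or [Or [And [Not true]]] or [And [Not q]]] or [And [Not p]]] or [And [Not p]]]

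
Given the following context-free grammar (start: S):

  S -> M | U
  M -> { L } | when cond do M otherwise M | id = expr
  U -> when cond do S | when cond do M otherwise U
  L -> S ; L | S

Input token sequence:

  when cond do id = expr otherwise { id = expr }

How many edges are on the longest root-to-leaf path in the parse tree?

6

[S [M when cond do [M id = expr] otherwise [M { [L [S [M id = expr]]] }]]]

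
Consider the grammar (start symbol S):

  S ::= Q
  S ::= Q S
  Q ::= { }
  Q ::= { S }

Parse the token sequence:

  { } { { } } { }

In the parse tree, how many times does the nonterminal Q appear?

4

[S [Q { }] [S [Q { [S [Q { }]] }] [S [Q { }]]]]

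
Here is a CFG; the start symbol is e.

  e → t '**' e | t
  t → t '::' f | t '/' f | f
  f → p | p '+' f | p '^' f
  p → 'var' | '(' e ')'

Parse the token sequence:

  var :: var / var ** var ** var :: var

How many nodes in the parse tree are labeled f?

[e [t [t [t [f [p var]]] :: [f [p var]]] / [f [p var]]] ** [e [t [f [p var]]] ** [e [t [t [f [p var]]] :: [f [p var]]]]]]

6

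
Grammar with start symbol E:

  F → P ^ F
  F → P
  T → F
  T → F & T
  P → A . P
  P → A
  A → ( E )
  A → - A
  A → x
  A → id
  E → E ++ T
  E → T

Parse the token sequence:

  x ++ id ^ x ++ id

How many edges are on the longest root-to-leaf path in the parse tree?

[E [E [E [T [F [P [A x]]]]] ++ [T [F [P [A id]] ^ [F [P [A x]]]]]] ++ [T [F [P [A id]]]]]

7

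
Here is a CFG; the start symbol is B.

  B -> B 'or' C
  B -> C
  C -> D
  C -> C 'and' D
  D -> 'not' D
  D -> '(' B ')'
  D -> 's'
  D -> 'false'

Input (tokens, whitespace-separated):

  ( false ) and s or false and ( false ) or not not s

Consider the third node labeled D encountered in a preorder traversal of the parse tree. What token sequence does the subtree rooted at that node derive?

s

[B [B [B [C [C [D ( [B [C [D false]]] )]] and [D s]]] or [C [C [D false]] and [D ( [B [C [D false]]] )]]] or [C [D not [D not [D s]]]]]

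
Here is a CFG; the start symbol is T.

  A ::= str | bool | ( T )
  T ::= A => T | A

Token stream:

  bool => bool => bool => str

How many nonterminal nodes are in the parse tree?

8

[T [A bool] => [T [A bool] => [T [A bool] => [T [A str]]]]]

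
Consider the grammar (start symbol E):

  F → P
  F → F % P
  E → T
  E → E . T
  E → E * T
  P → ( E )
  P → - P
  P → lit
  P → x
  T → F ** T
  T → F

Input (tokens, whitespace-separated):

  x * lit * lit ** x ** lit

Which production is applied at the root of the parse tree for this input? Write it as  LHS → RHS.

E → E * T

[E [E [E [T [F [P x]]]] * [T [F [P lit]]]] * [T [F [P lit]] ** [T [F [P x]] ** [T [F [P lit]]]]]]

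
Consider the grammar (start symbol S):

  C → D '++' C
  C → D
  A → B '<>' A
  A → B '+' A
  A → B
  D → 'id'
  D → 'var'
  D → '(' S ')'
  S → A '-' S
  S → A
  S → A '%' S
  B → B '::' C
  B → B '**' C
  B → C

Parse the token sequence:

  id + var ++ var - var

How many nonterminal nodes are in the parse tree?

[S [A [B [C [D id]]] + [A [B [C [D var] ++ [C [D var]]]]]] - [S [A [B [C [D var]]]]]]

16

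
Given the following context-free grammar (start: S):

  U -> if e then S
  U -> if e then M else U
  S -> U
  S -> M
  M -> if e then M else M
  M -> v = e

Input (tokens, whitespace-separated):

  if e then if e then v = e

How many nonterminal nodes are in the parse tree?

[S [U if e then [S [U if e then [S [M v = e]]]]]]

6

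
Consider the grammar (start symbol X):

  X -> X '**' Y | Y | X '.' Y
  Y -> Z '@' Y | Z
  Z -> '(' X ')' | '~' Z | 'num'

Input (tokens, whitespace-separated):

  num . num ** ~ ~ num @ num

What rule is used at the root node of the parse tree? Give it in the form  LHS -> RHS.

X -> X '**' Y

[X [X [X [Y [Z num]]] . [Y [Z num]]] ** [Y [Z ~ [Z ~ [Z num]]] @ [Y [Z num]]]]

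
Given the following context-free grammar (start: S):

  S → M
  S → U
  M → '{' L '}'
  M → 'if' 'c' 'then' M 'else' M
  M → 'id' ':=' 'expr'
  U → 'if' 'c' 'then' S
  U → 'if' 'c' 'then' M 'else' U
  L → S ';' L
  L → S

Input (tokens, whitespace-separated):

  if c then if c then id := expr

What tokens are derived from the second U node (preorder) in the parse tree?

if c then id := expr

[S [U if c then [S [U if c then [S [M id := expr]]]]]]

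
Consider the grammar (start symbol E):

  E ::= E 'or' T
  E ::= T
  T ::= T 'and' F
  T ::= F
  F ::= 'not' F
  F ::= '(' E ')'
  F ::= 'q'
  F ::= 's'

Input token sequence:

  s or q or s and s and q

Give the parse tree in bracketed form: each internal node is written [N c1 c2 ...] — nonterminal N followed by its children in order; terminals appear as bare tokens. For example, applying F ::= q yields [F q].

[E [E [E [T [F s]]] or [T [F q]]] or [T [T [T [F s]] and [F s]] and [F q]]]

E
E or T
E or T or T
T or T or T
F or T or T
s or T or T
s or F or T
s or q or T
s or q or T and F
s or q or T and F and F
s or q or F and F and F
s or q or s and F and F
s or q or s and s and F
s or q or s and s and q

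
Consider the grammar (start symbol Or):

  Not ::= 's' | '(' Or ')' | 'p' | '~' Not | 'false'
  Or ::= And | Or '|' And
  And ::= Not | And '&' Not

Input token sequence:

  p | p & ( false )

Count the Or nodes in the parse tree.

3

[Or [Or [And [Not p]]] | [And [And [Not p]] & [Not ( [Or [And [Not false]]] )]]]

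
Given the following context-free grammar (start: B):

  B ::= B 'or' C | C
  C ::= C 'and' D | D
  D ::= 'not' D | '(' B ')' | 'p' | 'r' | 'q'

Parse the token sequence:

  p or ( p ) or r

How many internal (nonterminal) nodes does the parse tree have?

[B [B [B [C [D p]]] or [C [D ( [B [C [D p]]] )]]] or [C [D r]]]

12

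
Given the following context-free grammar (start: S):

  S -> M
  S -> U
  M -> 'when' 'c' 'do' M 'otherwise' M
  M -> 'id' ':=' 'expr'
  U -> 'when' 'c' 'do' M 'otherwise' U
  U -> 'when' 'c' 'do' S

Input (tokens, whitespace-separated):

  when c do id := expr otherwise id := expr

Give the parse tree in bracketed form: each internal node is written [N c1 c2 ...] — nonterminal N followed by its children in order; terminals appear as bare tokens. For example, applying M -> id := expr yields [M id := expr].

[S [M when c do [M id := expr] otherwise [M id := expr]]]

S
M
when c do M otherwise M
when c do id := expr otherwise M
when c do id := expr otherwise id := expr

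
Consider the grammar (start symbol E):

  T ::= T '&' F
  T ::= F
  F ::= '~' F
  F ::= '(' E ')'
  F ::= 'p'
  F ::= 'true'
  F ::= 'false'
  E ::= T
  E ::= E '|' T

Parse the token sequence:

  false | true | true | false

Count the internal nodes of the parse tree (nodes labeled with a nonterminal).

12

[E [E [E [E [T [F false]]] | [T [F true]]] | [T [F true]]] | [T [F false]]]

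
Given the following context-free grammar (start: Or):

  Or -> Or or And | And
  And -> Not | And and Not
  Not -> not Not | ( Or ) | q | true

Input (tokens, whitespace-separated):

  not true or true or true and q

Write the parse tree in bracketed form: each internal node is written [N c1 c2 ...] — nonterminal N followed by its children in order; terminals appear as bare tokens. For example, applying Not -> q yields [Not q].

Or
Or or And
Or or And or And
And or And or And
Not or And or And
not Not or And or And
not true or And or And
not true or Not or And
not true or true or And
not true or true or And and Not
not true or true or Not and Not
not true or true or true and Not
not true or true or true and q

[Or [Or [Or [And [Not not [Not true]]]] or [And [Not true]]] or [And [And [Not true]] and [Not q]]]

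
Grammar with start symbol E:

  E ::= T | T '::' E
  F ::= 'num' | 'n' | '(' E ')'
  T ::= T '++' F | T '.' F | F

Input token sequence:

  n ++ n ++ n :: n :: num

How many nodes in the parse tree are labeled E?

3

[E [T [T [T [F n]] ++ [F n]] ++ [F n]] :: [E [T [F n]] :: [E [T [F num]]]]]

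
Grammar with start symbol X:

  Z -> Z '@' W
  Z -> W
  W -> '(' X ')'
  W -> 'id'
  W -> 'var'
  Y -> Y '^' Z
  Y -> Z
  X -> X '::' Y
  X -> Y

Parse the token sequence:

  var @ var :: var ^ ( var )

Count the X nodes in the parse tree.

[X [X [Y [Z [Z [W var]] @ [W var]]]] :: [Y [Y [Z [W var]]] ^ [Z [W ( [X [Y [Z [W var]]]] )]]]]

3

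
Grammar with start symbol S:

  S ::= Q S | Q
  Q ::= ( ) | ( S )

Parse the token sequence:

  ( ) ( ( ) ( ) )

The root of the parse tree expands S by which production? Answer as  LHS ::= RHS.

[S [Q ( )] [S [Q ( [S [Q ( )] [S [Q ( )]]] )]]]

S ::= Q S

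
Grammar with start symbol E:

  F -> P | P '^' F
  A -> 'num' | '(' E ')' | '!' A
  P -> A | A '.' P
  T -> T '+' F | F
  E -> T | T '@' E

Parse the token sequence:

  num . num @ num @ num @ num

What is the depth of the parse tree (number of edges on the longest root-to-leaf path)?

[E [T [F [P [A num] . [P [A num]]]]] @ [E [T [F [P [A num]]]] @ [E [T [F [P [A num]]]] @ [E [T [F [P [A num]]]]]]]]

8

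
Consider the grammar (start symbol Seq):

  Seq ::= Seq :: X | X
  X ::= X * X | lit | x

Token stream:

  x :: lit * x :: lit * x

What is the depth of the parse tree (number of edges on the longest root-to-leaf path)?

[Seq [Seq [Seq [X x]] :: [X [X lit] * [X x]]] :: [X [X lit] * [X x]]]

4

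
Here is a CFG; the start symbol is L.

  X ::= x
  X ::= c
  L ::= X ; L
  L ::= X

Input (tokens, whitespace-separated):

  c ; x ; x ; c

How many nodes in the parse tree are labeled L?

[L [X c] ; [L [X x] ; [L [X x] ; [L [X c]]]]]

4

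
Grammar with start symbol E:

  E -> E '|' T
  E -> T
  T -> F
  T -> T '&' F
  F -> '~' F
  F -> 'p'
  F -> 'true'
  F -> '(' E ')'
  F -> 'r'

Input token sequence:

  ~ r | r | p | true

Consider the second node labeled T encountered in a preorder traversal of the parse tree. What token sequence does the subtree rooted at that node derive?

r

[E [E [E [E [T [F ~ [F r]]]] | [T [F r]]] | [T [F p]]] | [T [F true]]]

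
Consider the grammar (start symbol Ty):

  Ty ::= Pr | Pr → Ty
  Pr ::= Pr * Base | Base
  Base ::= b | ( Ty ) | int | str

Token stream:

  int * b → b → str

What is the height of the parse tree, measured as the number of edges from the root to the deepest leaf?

[Ty [Pr [Pr [Base int]] * [Base b]] → [Ty [Pr [Base b]] → [Ty [Pr [Base str]]]]]

5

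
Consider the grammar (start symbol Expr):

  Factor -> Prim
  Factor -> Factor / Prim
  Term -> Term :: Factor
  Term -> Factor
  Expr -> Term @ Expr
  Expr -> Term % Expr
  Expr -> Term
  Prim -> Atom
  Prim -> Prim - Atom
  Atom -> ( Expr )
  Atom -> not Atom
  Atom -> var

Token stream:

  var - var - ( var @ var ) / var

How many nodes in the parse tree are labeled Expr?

[Expr [Term [Factor [Factor [Prim [Prim [Prim [Atom var]] - [Atom var]] - [Atom ( [Expr [Term [Factor [Prim [Atom var]]]] @ [Expr [Term [Factor [Prim [Atom var]]]]]] )]]] / [Prim [Atom var]]]]]

3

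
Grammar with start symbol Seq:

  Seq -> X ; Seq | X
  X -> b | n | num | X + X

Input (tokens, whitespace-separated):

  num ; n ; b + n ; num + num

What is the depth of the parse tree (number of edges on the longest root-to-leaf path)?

[Seq [X num] ; [Seq [X n] ; [Seq [X [X b] + [X n]] ; [Seq [X [X num] + [X num]]]]]]

6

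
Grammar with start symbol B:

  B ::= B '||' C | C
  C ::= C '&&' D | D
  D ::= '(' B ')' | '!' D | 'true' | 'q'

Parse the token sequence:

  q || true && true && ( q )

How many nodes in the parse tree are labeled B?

[B [B [C [D q]]] || [C [C [C [D true]] && [D true]] && [D ( [B [C [D q]]] )]]]

3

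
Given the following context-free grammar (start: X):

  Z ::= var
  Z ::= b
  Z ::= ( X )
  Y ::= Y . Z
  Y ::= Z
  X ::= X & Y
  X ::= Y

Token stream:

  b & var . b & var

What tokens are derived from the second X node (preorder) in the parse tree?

b & var . b

[X [X [X [Y [Z b]]] & [Y [Y [Z var]] . [Z b]]] & [Y [Z var]]]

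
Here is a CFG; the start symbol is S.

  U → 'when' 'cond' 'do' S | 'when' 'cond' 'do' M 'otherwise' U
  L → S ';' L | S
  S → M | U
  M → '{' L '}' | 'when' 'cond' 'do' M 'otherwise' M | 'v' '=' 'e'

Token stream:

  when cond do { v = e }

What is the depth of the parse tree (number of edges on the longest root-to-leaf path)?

7

[S [U when cond do [S [M { [L [S [M v = e]]] }]]]]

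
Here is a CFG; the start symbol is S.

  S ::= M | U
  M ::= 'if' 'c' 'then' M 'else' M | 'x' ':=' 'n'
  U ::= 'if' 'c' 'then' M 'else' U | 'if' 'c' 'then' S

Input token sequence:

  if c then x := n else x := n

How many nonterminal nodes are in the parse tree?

[S [M if c then [M x := n] else [M x := n]]]

4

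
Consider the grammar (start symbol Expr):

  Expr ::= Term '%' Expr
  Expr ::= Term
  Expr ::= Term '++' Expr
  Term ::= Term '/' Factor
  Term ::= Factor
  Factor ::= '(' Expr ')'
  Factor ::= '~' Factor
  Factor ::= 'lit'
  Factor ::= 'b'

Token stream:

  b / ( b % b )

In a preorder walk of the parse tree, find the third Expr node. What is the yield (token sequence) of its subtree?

b

[Expr [Term [Term [Factor b]] / [Factor ( [Expr [Term [Factor b]] % [Expr [Term [Factor b]]]] )]]]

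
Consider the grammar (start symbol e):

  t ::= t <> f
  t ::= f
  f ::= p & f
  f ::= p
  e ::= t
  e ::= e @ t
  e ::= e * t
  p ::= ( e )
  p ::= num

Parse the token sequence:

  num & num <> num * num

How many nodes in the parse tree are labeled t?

3

[e [e [t [t [f [p num] & [f [p num]]]] <> [f [p num]]]] * [t [f [p num]]]]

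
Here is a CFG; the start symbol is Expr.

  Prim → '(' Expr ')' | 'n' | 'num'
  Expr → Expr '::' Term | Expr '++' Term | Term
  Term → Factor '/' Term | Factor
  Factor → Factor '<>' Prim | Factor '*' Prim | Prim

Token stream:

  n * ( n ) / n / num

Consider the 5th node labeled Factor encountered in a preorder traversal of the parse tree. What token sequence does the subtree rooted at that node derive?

[Expr [Term [Factor [Factor [Prim n]] * [Prim ( [Expr [Term [Factor [Prim n]]]] )]] / [Term [Factor [Prim n]] / [Term [Factor [Prim num]]]]]]

num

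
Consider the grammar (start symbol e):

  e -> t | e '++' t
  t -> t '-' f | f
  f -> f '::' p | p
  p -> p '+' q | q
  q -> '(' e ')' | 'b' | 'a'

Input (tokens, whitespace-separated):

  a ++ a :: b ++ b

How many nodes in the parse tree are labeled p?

4

[e [e [e [t [f [p [q a]]]]] ++ [t [f [f [p [q a]]] :: [p [q b]]]]] ++ [t [f [p [q b]]]]]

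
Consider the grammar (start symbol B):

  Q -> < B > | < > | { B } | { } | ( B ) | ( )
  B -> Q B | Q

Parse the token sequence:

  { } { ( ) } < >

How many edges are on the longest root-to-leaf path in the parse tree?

5

[B [Q { }] [B [Q { [B [Q ( )]] }] [B [Q < >]]]]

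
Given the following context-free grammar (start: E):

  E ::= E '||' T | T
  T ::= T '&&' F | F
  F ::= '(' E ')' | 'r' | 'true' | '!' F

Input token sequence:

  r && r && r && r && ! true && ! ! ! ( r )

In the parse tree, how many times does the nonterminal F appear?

[E [T [T [T [T [T [T [F r]] && [F r]] && [F r]] && [F r]] && [F ! [F true]]] && [F ! [F ! [F ! [F ( [E [T [F r]]] )]]]]]]

11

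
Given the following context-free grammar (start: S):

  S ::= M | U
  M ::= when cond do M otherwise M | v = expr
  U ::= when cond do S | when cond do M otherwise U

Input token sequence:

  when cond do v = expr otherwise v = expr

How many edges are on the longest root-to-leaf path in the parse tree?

[S [M when cond do [M v = expr] otherwise [M v = expr]]]

3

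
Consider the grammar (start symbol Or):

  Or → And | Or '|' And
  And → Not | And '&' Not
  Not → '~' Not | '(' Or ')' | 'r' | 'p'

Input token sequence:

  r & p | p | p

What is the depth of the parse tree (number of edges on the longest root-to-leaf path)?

6

[Or [Or [Or [And [And [Not r]] & [Not p]]] | [And [Not p]]] | [And [Not p]]]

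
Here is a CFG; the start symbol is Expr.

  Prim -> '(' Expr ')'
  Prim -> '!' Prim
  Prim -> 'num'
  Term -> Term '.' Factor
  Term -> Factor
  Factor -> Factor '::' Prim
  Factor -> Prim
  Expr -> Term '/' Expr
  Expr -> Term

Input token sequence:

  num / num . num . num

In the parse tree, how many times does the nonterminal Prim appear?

4

[Expr [Term [Factor [Prim num]]] / [Expr [Term [Term [Term [Factor [Prim num]]] . [Factor [Prim num]]] . [Factor [Prim num]]]]]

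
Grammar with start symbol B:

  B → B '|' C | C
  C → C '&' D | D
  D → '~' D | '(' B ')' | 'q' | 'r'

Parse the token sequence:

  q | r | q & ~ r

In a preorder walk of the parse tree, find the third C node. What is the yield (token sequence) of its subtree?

q & ~ r

[B [B [B [C [D q]]] | [C [D r]]] | [C [C [D q]] & [D ~ [D r]]]]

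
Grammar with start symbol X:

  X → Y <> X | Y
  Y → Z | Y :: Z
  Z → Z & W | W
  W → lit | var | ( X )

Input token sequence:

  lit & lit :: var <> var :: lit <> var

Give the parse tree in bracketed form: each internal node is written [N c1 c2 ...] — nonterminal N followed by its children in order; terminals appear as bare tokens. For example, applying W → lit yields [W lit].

X
Y <> X
Y :: Z <> X
Z :: Z <> X
Z & W :: Z <> X
W & W :: Z <> X
lit & W :: Z <> X
lit & lit :: Z <> X
lit & lit :: W <> X
lit & lit :: var <> X
lit & lit :: var <> Y <> X
lit & lit :: var <> Y :: Z <> X
lit & lit :: var <> Z :: Z <> X
lit & lit :: var <> W :: Z <> X
lit & lit :: var <> var :: Z <> X
lit & lit :: var <> var :: W <> X
lit & lit :: var <> var :: lit <> X
lit & lit :: var <> var :: lit <> Y
lit & lit :: var <> var :: lit <> Z
lit & lit :: var <> var :: lit <> W
lit & lit :: var <> var :: lit <> var

[X [Y [Y [Z [Z [W lit]] & [W lit]]] :: [Z [W var]]] <> [X [Y [Y [Z [W var]]] :: [Z [W lit]]] <> [X [Y [Z [W var]]]]]]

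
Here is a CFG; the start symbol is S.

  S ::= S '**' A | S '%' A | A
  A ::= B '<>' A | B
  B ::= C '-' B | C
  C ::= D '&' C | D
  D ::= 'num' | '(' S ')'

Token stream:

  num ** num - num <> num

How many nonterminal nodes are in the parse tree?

[S [S [A [B [C [D num]]]]] ** [A [B [C [D num]] - [B [C [D num]]]] <> [A [B [C [D num]]]]]]

17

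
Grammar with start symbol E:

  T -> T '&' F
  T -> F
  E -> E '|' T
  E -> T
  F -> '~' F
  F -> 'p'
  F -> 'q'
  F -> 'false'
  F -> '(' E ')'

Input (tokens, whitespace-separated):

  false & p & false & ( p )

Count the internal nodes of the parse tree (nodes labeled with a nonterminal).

12

[E [T [T [T [T [F false]] & [F p]] & [F false]] & [F ( [E [T [F p]]] )]]]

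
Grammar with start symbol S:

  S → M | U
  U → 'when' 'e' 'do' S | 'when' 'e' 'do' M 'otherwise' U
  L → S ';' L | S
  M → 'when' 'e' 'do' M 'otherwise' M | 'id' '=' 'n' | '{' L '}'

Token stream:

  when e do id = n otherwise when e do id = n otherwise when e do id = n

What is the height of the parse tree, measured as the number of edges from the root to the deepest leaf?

6

[S [U when e do [M id = n] otherwise [U when e do [M id = n] otherwise [U when e do [S [M id = n]]]]]]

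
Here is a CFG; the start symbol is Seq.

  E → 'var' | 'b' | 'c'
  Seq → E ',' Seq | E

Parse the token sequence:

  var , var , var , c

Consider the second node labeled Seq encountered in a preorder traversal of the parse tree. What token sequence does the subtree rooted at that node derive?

[Seq [E var] , [Seq [E var] , [Seq [E var] , [Seq [E c]]]]]

var , var , c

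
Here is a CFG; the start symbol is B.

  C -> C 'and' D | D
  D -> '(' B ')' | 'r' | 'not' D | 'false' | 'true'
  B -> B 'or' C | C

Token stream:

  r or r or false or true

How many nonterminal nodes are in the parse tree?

[B [B [B [B [C [D r]]] or [C [D r]]] or [C [D false]]] or [C [D true]]]

12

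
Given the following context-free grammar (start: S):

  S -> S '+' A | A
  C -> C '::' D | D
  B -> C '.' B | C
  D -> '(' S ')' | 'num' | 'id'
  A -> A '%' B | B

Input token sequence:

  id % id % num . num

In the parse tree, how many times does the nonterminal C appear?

[S [A [A [A [B [C [D id]]]] % [B [C [D id]]]] % [B [C [D num]] . [B [C [D num]]]]]]

4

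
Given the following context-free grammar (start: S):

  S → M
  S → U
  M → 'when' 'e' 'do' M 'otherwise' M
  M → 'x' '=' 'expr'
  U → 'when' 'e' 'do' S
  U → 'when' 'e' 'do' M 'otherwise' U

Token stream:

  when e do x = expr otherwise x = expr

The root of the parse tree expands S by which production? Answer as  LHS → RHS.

S → M

[S [M when e do [M x = expr] otherwise [M x = expr]]]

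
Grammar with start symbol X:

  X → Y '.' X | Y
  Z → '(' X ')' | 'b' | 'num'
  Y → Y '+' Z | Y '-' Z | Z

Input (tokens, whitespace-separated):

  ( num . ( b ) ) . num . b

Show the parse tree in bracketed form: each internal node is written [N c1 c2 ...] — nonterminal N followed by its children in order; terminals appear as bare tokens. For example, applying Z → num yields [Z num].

X
Y . X
Z . X
( X ) . X
( Y . X ) . X
( Z . X ) . X
( num . X ) . X
( num . Y ) . X
( num . Z ) . X
( num . ( X ) ) . X
( num . ( Y ) ) . X
( num . ( Z ) ) . X
( num . ( b ) ) . X
( num . ( b ) ) . Y . X
( num . ( b ) ) . Z . X
( num . ( b ) ) . num . X
( num . ( b ) ) . num . Y
( num . ( b ) ) . num . Z
( num . ( b ) ) . num . b

[X [Y [Z ( [X [Y [Z num]] . [X [Y [Z ( [X [Y [Z b]]] )]]]] )]] . [X [Y [Z num]] . [X [Y [Z b]]]]]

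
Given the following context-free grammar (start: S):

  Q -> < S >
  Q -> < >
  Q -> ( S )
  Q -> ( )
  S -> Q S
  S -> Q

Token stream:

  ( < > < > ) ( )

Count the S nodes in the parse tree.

4

[S [Q ( [S [Q < >] [S [Q < >]]] )] [S [Q ( )]]]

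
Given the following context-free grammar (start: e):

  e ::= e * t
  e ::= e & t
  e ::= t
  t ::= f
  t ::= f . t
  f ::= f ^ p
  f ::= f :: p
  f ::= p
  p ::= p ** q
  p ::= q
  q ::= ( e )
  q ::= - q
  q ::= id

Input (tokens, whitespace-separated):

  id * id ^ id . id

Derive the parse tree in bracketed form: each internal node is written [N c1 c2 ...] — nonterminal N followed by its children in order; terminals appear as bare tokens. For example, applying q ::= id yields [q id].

e
e * t
t * t
f * t
p * t
q * t
id * t
id * f . t
id * f ^ p . t
id * p ^ p . t
id * q ^ p . t
id * id ^ p . t
id * id ^ q . t
id * id ^ id . t
id * id ^ id . f
id * id ^ id . p
id * id ^ id . q
id * id ^ id . id

[e [e [t [f [p [q id]]]]] * [t [f [f [p [q id]]] ^ [p [q id]]] . [t [f [p [q id]]]]]]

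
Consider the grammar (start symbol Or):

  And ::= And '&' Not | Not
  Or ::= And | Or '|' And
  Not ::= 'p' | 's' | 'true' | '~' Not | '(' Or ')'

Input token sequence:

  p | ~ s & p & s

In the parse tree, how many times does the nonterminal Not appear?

5

[Or [Or [And [Not p]]] | [And [And [And [Not ~ [Not s]]] & [Not p]] & [Not s]]]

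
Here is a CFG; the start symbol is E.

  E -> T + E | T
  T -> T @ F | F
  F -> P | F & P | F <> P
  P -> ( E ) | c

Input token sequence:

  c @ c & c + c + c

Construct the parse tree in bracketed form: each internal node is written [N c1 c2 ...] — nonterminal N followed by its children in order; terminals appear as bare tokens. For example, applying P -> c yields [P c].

[E [T [T [F [P c]]] @ [F [F [P c]] & [P c]]] + [E [T [F [P c]]] + [E [T [F [P c]]]]]]

E
T + E
T @ F + E
F @ F + E
P @ F + E
c @ F + E
c @ F & P + E
c @ P & P + E
c @ c & P + E
c @ c & c + E
c @ c & c + T + E
c @ c & c + F + E
c @ c & c + P + E
c @ c & c + c + E
c @ c & c + c + T
c @ c & c + c + F
c @ c & c + c + P
c @ c & c + c + c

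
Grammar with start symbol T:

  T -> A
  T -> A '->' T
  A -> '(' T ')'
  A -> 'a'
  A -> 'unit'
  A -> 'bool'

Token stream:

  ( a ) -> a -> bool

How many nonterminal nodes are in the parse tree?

[T [A ( [T [A a]] )] -> [T [A a] -> [T [A bool]]]]

8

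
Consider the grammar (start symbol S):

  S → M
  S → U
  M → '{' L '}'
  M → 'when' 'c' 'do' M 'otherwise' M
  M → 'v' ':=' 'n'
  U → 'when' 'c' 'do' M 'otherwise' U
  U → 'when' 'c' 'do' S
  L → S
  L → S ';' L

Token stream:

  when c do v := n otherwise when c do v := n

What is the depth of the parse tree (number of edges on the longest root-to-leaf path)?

[S [U when c do [M v := n] otherwise [U when c do [S [M v := n]]]]]

5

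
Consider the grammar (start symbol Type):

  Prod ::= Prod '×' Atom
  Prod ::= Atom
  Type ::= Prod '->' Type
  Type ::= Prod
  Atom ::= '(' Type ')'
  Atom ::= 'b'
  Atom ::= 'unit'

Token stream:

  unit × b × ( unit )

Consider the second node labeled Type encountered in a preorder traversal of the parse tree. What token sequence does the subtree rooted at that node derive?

unit

[Type [Prod [Prod [Prod [Atom unit]] × [Atom b]] × [Atom ( [Type [Prod [Atom unit]]] )]]]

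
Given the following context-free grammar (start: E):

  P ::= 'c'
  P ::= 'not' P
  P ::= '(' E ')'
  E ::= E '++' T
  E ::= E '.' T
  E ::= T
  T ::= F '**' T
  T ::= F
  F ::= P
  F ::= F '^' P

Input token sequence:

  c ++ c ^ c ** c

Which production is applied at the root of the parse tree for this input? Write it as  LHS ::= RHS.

[E [E [T [F [P c]]]] ++ [T [F [F [P c]] ^ [P c]] ** [T [F [P c]]]]]

E ::= E '++' T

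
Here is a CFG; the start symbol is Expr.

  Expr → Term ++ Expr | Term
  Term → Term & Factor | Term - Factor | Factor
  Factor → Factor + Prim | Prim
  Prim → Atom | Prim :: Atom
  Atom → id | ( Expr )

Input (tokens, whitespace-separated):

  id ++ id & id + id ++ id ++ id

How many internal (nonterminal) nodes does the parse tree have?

27

[Expr [Term [Factor [Prim [Atom id]]]] ++ [Expr [Term [Term [Factor [Prim [Atom id]]]] & [Factor [Factor [Prim [Atom id]]] + [Prim [Atom id]]]] ++ [Expr [Term [Factor [Prim [Atom id]]]] ++ [Expr [Term [Factor [Prim [Atom id]]]]]]]]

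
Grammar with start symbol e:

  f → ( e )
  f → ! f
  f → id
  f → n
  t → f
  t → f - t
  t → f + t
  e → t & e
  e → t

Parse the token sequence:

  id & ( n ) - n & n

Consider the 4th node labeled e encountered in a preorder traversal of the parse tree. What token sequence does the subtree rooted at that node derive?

n

[e [t [f id]] & [e [t [f ( [e [t [f n]]] )] - [t [f n]]] & [e [t [f n]]]]]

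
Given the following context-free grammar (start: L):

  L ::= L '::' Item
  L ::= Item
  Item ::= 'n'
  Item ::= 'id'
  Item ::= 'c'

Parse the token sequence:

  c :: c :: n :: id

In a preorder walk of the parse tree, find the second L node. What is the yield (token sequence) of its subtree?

c :: c :: n

[L [L [L [L [Item c]] :: [Item c]] :: [Item n]] :: [Item id]]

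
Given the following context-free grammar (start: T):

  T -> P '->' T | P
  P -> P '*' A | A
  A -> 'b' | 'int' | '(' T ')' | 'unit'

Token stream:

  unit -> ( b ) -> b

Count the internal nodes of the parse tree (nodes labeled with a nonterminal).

12

[T [P [A unit]] -> [T [P [A ( [T [P [A b]]] )]] -> [T [P [A b]]]]]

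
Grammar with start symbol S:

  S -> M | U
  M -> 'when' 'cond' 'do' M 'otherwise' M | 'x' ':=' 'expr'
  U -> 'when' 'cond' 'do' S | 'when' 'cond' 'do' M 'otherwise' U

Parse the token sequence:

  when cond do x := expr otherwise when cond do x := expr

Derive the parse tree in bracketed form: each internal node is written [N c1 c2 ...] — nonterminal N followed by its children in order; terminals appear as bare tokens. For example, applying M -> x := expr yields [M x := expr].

[S [U when cond do [M x := expr] otherwise [U when cond do [S [M x := expr]]]]]

S
U
when cond do M otherwise U
when cond do x := expr otherwise U
when cond do x := expr otherwise when cond do S
when cond do x := expr otherwise when cond do M
when cond do x := expr otherwise when cond do x := expr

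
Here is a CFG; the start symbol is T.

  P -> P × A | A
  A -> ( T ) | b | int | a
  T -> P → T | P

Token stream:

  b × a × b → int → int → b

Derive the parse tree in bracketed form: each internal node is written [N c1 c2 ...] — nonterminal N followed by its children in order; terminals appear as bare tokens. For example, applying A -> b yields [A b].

T
P → T
P × A → T
P × A × A → T
A × A × A → T
b × A × A → T
b × a × A → T
b × a × b → T
b × a × b → P → T
b × a × b → A → T
b × a × b → int → T
b × a × b → int → P → T
b × a × b → int → A → T
b × a × b → int → int → T
b × a × b → int → int → P
b × a × b → int → int → A
b × a × b → int → int → b

[T [P [P [P [A b]] × [A a]] × [A b]] → [T [P [A int]] → [T [P [A int]] → [T [P [A b]]]]]]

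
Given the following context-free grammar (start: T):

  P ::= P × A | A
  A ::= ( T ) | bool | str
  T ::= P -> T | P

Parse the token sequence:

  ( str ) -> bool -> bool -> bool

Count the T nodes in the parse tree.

[T [P [A ( [T [P [A str]]] )]] -> [T [P [A bool]] -> [T [P [A bool]] -> [T [P [A bool]]]]]]

5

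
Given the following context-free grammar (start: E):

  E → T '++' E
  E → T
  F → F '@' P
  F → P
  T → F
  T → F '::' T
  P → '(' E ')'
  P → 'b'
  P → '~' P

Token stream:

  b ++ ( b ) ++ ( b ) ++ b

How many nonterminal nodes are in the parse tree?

[E [T [F [P b]]] ++ [E [T [F [P ( [E [T [F [P b]]]] )]]] ++ [E [T [F [P ( [E [T [F [P b]]]] )]]] ++ [E [T [F [P b]]]]]]]

24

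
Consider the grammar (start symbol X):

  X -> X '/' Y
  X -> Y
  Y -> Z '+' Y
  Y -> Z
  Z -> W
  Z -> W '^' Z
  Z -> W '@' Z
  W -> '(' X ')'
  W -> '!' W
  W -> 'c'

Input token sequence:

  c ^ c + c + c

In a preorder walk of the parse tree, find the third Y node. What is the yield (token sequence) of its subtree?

[X [Y [Z [W c] ^ [Z [W c]]] + [Y [Z [W c]] + [Y [Z [W c]]]]]]

c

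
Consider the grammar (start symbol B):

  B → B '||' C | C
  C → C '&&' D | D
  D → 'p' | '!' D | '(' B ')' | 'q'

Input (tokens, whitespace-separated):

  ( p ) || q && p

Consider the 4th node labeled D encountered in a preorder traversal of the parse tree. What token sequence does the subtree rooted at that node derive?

p

[B [B [C [D ( [B [C [D p]]] )]]] || [C [C [D q]] && [D p]]]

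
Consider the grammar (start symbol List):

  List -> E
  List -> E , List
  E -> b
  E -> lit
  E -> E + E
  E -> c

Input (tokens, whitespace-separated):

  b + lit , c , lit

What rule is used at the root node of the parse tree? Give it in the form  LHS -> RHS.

[List [E [E b] + [E lit]] , [List [E c] , [List [E lit]]]]

List -> E , List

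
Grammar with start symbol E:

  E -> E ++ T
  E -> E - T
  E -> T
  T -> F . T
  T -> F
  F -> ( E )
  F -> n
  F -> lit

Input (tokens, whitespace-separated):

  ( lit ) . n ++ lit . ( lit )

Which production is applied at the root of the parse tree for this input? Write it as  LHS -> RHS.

E -> E ++ T

[E [E [T [F ( [E [T [F lit]]] )] . [T [F n]]]] ++ [T [F lit] . [T [F ( [E [T [F lit]]] )]]]]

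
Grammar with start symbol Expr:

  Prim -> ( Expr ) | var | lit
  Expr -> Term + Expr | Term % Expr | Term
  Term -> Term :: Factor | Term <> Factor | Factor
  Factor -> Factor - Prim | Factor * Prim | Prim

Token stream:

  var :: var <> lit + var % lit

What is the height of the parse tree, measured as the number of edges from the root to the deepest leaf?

6

[Expr [Term [Term [Term [Factor [Prim var]]] :: [Factor [Prim var]]] <> [Factor [Prim lit]]] + [Expr [Term [Factor [Prim var]]] % [Expr [Term [Factor [Prim lit]]]]]]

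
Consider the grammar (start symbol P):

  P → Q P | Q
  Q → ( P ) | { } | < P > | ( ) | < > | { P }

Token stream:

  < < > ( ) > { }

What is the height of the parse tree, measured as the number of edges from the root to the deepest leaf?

5

[P [Q < [P [Q < >] [P [Q ( )]]] >] [P [Q { }]]]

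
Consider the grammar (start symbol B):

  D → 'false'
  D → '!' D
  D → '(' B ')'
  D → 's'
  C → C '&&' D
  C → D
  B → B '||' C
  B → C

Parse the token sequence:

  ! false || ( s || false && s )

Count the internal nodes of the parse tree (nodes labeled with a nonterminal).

[B [B [C [D ! [D false]]]] || [C [D ( [B [B [C [D s]]] || [C [C [D false]] && [D s]]] )]]]

15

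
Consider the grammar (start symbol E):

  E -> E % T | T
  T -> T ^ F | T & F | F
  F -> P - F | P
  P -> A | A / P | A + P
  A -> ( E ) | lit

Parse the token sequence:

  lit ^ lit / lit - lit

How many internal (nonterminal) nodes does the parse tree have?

[E [T [T [F [P [A lit]]]] ^ [F [P [A lit] / [P [A lit]]] - [F [P [A lit]]]]]]

14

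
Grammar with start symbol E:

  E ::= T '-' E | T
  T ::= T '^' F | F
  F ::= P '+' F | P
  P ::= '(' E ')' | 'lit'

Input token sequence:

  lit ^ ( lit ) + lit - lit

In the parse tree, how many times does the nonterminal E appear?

[E [T [T [F [P lit]]] ^ [F [P ( [E [T [F [P lit]]]] )] + [F [P lit]]]] - [E [T [F [P lit]]]]]

3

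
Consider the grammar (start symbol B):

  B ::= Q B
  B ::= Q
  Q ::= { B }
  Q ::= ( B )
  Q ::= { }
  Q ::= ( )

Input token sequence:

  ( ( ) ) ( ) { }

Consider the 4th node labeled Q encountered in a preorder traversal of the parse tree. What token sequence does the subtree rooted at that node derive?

{ }

[B [Q ( [B [Q ( )]] )] [B [Q ( )] [B [Q { }]]]]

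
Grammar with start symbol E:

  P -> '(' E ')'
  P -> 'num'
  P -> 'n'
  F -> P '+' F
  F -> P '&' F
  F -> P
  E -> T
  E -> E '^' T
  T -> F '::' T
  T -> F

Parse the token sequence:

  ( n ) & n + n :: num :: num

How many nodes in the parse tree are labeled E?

2

[E [T [F [P ( [E [T [F [P n]]]] )] & [F [P n] + [F [P n]]]] :: [T [F [P num]] :: [T [F [P num]]]]]]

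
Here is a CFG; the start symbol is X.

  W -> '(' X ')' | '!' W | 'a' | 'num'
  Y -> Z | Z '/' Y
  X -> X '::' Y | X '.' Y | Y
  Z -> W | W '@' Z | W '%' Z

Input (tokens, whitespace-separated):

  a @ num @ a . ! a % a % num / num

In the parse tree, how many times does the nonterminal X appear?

[X [X [Y [Z [W a] @ [Z [W num] @ [Z [W a]]]]]] . [Y [Z [W ! [W a]] % [Z [W a] % [Z [W num]]]] / [Y [Z [W num]]]]]

2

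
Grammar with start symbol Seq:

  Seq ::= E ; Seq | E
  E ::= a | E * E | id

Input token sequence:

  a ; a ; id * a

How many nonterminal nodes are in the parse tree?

[Seq [E a] ; [Seq [E a] ; [Seq [E [E id] * [E a]]]]]

8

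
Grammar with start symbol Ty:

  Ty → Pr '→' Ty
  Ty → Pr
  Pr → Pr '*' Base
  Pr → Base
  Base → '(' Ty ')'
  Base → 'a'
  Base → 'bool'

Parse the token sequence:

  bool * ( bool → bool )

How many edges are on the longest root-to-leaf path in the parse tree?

[Ty [Pr [Pr [Base bool]] * [Base ( [Ty [Pr [Base bool]] → [Ty [Pr [Base bool]]]] )]]]

7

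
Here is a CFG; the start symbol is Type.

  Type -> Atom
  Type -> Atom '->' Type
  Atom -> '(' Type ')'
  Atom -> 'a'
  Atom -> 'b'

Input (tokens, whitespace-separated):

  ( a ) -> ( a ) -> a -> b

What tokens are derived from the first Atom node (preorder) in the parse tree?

[Type [Atom ( [Type [Atom a]] )] -> [Type [Atom ( [Type [Atom a]] )] -> [Type [Atom a] -> [Type [Atom b]]]]]

( a )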